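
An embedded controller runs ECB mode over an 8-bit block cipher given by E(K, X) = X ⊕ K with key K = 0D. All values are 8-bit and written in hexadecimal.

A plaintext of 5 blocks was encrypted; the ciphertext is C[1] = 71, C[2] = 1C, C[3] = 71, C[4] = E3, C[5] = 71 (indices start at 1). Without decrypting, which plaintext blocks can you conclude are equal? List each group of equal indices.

ECB encrypts each block independently with the same key, so equal ciphertext blocks imply equal plaintext blocks.
C[1] = C[3] = C[5] = 71, so P[1] = P[3] = P[5].

P[1] = P[3] = P[5]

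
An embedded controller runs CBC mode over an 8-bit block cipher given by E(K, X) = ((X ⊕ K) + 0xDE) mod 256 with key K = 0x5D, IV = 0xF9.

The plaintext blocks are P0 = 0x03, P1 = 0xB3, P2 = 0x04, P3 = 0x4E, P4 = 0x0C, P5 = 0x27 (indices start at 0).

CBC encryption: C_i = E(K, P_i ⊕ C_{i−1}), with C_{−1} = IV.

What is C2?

C0: P0 ⊕ 0xF9 = 0xFA; E(K, 0xFA) = 0x85.
C1: P1 ⊕ 0x85 = 0x36; E(K, 0x36) = 0x49.
C2: P2 ⊕ 0x49 = 0x4D; E(K, 0x4D) = 0xEE.

C2 = 0xEE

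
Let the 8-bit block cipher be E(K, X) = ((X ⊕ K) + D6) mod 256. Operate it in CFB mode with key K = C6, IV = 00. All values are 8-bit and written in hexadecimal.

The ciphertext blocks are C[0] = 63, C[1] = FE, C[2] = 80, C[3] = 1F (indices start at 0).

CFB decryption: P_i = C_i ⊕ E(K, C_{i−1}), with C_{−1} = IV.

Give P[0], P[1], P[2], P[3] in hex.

P[0]: E(K, 00) = 9C; 63 ⊕ 9C = FF.
P[1]: E(K, 63) = 7B; FE ⊕ 7B = 85.
P[2]: E(K, FE) = 0E; 80 ⊕ 0E = 8E.
P[3]: E(K, 80) = 1C; 1F ⊕ 1C = 03.

P[0] = FF, P[1] = 85, P[2] = 8E, P[3] = 03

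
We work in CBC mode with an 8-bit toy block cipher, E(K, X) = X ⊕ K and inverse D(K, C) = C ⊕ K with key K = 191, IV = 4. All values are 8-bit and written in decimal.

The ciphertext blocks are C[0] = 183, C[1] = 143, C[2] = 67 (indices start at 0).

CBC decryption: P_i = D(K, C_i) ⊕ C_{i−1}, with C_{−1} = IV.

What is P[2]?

P[2]: D(K, 67) = 252; 252 ⊕ 143 = 115.

P[2] = 115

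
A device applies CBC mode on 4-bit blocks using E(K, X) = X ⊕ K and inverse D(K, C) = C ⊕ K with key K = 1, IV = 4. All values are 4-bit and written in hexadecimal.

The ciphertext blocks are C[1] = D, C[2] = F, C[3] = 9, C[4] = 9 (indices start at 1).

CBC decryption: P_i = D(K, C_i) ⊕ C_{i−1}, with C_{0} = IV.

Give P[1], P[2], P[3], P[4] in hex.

P[1]: D(K, D) = C; C ⊕ 4 = 8.
P[2]: D(K, F) = E; E ⊕ D = 3.
P[3]: D(K, 9) = 8; 8 ⊕ F = 7.
P[4]: D(K, 9) = 8; 8 ⊕ 9 = 1.

P[1] = 8, P[2] = 3, P[3] = 7, P[4] = 1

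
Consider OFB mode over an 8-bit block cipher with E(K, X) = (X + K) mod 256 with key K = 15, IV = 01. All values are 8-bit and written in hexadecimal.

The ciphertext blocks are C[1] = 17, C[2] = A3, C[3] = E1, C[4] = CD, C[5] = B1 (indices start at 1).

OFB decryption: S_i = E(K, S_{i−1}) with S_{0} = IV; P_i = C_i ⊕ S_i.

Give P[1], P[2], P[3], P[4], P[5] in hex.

P[1]: S = E(K, 01) = 16; 17 ⊕ 16 = 01.
P[2]: S = E(K, 16) = 2B; A3 ⊕ 2B = 88.
P[3]: S = E(K, 2B) = 40; E1 ⊕ 40 = A1.
P[4]: S = E(K, 40) = 55; CD ⊕ 55 = 98.
P[5]: S = E(K, 55) = 6A; B1 ⊕ 6A = DB.

P[1] = 01, P[2] = 88, P[3] = A1, P[4] = 98, P[5] = DB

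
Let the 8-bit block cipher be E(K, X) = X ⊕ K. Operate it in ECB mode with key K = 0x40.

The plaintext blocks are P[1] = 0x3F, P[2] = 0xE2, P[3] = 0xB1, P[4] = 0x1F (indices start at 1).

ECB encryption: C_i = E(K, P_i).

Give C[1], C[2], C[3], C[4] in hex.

C[1] = 0x7F, C[2] = 0xA2, C[3] = 0xF1, C[4] = 0x5F

C[1]: E(K, 0x3F) = 0x7F.
C[2]: E(K, 0xE2) = 0xA2.
C[3]: E(K, 0xB1) = 0xF1.
C[4]: E(K, 0x1F) = 0x5F.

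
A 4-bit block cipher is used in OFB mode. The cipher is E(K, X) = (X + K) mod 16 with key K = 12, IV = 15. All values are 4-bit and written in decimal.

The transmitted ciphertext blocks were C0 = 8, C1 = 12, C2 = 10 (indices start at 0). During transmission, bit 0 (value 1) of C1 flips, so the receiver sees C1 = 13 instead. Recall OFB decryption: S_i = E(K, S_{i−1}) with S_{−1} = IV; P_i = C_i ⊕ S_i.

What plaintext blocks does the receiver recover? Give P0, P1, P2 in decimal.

Only C1 changed, to 13. In OFB, a change in C_i flips the same bit in P_i only; the keystream is unaffected. Decrypting the received ciphertext:
P0: S = E(K, 15) = 11; 8 ⊕ 11 = 3.
P1: S = E(K, 11) = 7; 13 ⊕ 7 = 10.
P2: S = E(K, 7) = 3; 10 ⊕ 3 = 9.
Blocks that differ from the original plaintext: P1.

P0 = 3, P1 = 10, P2 = 9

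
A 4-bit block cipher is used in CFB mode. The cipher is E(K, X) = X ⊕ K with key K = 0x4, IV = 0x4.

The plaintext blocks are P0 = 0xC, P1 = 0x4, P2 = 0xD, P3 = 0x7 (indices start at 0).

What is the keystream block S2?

CFB encryption: C_i = P_i ⊕ E(K, C_{i−1}), with C_{−1} = IV.
C0: E(K, 0x4) = 0x0; 0xC ⊕ 0x0 = 0xC.
C1: E(K, 0xC) = 0x8; 0x4 ⊕ 0x8 = 0xC.
C2: E(K, 0xC) = 0x8; 0xD ⊕ 0x8 = 0x5.
So S2 = 0x8.

0x8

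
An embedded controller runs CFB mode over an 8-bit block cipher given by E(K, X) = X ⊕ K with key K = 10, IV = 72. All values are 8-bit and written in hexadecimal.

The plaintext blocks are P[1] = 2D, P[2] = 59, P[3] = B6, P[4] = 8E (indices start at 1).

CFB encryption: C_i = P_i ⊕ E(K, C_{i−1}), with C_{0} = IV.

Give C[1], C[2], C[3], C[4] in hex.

C[1] = 4F, C[2] = 06, C[3] = A0, C[4] = 3E

C[1]: E(K, 72) = 62; 2D ⊕ 62 = 4F.
C[2]: E(K, 4F) = 5F; 59 ⊕ 5F = 06.
C[3]: E(K, 06) = 16; B6 ⊕ 16 = A0.
C[4]: E(K, A0) = B0; 8E ⊕ B0 = 3E.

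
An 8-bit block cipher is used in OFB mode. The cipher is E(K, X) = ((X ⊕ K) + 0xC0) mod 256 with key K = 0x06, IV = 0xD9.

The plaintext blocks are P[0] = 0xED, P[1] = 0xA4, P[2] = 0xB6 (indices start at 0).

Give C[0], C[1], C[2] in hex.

OFB encryption: S_i = E(K, S_{i−1}) with S_{−1} = IV; C_i = P_i ⊕ S_i.
C[0]: S = E(K, 0xD9) = 0x9F; 0xED ⊕ 0x9F = 0x72.
C[1]: S = E(K, 0x9F) = 0x59; 0xA4 ⊕ 0x59 = 0xFD.
C[2]: S = E(K, 0x59) = 0x1F; 0xB6 ⊕ 0x1F = 0xA9.

C[0] = 0x72, C[1] = 0xFD, C[2] = 0xA9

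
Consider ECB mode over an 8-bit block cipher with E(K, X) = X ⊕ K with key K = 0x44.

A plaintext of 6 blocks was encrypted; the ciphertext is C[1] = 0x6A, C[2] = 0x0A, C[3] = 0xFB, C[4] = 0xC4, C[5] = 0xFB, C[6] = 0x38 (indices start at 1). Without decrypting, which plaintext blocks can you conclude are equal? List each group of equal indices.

ECB encrypts each block independently with the same key, so equal ciphertext blocks imply equal plaintext blocks.
C[3] = C[5] = 0xFB, so P[3] = P[5].

P[3] = P[5]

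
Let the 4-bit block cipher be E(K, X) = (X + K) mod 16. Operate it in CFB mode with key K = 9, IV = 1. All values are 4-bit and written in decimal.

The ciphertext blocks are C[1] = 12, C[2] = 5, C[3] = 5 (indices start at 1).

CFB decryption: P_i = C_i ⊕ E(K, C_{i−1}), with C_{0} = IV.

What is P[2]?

P[2] = 0

P[2]: E(K, 12) = 5; 5 ⊕ 5 = 0.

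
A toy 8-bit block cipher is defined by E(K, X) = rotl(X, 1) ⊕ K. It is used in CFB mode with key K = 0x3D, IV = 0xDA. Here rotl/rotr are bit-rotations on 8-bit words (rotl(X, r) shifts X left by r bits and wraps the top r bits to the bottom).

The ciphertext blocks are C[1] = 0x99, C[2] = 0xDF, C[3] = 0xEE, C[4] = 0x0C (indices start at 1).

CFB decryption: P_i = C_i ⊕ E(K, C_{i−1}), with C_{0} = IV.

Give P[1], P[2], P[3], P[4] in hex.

P[1] = 0x11, P[2] = 0xD1, P[3] = 0x6C, P[4] = 0xEC

P[1]: E(K, 0xDA) = 0x88; 0x99 ⊕ 0x88 = 0x11.
P[2]: E(K, 0x99) = 0x0E; 0xDF ⊕ 0x0E = 0xD1.
P[3]: E(K, 0xDF) = 0x82; 0xEE ⊕ 0x82 = 0x6C.
P[4]: E(K, 0xEE) = 0xE0; 0x0C ⊕ 0xE0 = 0xEC.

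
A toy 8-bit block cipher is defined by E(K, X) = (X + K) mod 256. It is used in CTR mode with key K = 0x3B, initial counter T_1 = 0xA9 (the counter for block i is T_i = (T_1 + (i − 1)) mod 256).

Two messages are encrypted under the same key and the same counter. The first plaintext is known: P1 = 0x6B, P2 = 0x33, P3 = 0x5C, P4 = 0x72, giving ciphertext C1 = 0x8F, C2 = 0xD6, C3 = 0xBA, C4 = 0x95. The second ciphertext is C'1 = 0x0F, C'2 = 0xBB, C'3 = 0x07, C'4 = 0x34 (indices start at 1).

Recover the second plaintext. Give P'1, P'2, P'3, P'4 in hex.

P'1 = 0xEB, P'2 = 0x5E, P'3 = 0xE1, P'4 = 0xD3

In CTR with a reused counter, both messages share the same keystream S_i, so C_i ⊕ C'_i = P_i ⊕ P'_i and thus P'_i = P_i ⊕ C_i ⊕ C'_i.
P'1: 0x6B ⊕ 0x8F ⊕ 0x0F = 0xEB.
P'2: 0x33 ⊕ 0xD6 ⊕ 0xBB = 0x5E.
P'3: 0x5C ⊕ 0xBA ⊕ 0x07 = 0xE1.
P'4: 0x72 ⊕ 0x95 ⊕ 0x34 = 0xD3.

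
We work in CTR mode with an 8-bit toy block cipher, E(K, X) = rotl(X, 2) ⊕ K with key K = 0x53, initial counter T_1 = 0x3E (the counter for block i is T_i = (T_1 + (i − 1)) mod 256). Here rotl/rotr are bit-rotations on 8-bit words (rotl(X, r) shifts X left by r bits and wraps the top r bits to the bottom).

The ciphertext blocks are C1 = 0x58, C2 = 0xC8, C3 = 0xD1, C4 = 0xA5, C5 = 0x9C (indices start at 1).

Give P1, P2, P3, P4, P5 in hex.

P1 = 0xF3, P2 = 0x67, P3 = 0x83, P4 = 0xF3, P5 = 0xC6

CTR decryption: S_i = E(K, T_i) where T_i is the counter for block i; P_i = C_i ⊕ S_i.
P1: T = 0x3E, S = E(K, T) = 0xAB; 0x58 ⊕ 0xAB = 0xF3.
P2: T = 0x3F, S = E(K, T) = 0xAF; 0xC8 ⊕ 0xAF = 0x67.
P3: T = 0x40, S = E(K, T) = 0x52; 0xD1 ⊕ 0x52 = 0x83.
P4: T = 0x41, S = E(K, T) = 0x56; 0xA5 ⊕ 0x56 = 0xF3.
P5: T = 0x42, S = E(K, T) = 0x5A; 0x9C ⊕ 0x5A = 0xC6.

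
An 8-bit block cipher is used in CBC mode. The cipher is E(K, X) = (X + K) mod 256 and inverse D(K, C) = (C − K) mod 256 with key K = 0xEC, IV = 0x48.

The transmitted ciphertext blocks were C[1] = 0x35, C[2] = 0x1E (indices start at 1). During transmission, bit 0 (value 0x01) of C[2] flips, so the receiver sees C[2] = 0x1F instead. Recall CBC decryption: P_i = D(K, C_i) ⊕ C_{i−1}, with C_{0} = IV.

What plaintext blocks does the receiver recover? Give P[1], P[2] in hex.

P[1] = 0x01, P[2] = 0x06

Only C[2] changed, to 0x1F. In CBC, a change in C_i garbles P_i and flips the same bit in P_{i+1}. Decrypting the received ciphertext:
P[1]: D(K, 0x35) = 0x49; 0x49 ⊕ 0x48 = 0x01.
P[2]: D(K, 0x1F) = 0x33; 0x33 ⊕ 0x35 = 0x06.
Blocks that differ from the original plaintext: P[2].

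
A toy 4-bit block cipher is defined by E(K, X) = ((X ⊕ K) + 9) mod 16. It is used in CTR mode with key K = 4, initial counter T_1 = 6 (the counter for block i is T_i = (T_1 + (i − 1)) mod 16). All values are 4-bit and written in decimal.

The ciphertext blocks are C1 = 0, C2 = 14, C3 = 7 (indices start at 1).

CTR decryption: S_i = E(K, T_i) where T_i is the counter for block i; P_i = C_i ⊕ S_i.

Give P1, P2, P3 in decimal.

P1: T = 6, S = E(K, T) = 11; 0 ⊕ 11 = 11.
P2: T = 7, S = E(K, T) = 12; 14 ⊕ 12 = 2.
P3: T = 8, S = E(K, T) = 5; 7 ⊕ 5 = 2.

P1 = 11, P2 = 2, P3 = 2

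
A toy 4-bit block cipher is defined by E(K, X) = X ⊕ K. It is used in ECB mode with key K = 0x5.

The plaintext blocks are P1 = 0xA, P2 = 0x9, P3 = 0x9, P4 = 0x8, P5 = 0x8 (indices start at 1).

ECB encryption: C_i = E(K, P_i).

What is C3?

C3: E(K, 0x9) = 0xC.

C3 = 0xC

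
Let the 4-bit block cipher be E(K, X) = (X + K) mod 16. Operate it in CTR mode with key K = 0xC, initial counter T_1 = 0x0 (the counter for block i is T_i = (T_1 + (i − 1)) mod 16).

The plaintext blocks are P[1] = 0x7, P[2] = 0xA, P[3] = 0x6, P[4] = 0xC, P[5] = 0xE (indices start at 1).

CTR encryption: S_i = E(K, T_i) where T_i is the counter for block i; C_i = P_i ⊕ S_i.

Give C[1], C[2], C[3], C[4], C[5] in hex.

C[1] = 0xB, C[2] = 0x7, C[3] = 0x8, C[4] = 0x3, C[5] = 0xE

C[1]: T = 0x0, S = E(K, T) = 0xC; 0x7 ⊕ 0xC = 0xB.
C[2]: T = 0x1, S = E(K, T) = 0xD; 0xA ⊕ 0xD = 0x7.
C[3]: T = 0x2, S = E(K, T) = 0xE; 0x6 ⊕ 0xE = 0x8.
C[4]: T = 0x3, S = E(K, T) = 0xF; 0xC ⊕ 0xF = 0x3.
C[5]: T = 0x4, S = E(K, T) = 0x0; 0xE ⊕ 0x0 = 0xE.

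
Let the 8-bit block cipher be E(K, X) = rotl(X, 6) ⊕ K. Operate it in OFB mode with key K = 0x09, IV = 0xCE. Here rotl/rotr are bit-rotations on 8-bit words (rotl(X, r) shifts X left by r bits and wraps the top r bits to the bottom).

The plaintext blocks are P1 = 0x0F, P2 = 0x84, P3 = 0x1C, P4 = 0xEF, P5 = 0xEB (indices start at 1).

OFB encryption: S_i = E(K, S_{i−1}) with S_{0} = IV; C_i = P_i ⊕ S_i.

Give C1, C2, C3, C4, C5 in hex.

C1 = 0xB5, C2 = 0x23, C3 = 0xFC, C4 = 0xDE, C5 = 0xAE

C1: S = E(K, 0xCE) = 0xBA; 0x0F ⊕ 0xBA = 0xB5.
C2: S = E(K, 0xBA) = 0xA7; 0x84 ⊕ 0xA7 = 0x23.
C3: S = E(K, 0xA7) = 0xE0; 0x1C ⊕ 0xE0 = 0xFC.
C4: S = E(K, 0xE0) = 0x31; 0xEF ⊕ 0x31 = 0xDE.
C5: S = E(K, 0x31) = 0x45; 0xEB ⊕ 0x45 = 0xAE.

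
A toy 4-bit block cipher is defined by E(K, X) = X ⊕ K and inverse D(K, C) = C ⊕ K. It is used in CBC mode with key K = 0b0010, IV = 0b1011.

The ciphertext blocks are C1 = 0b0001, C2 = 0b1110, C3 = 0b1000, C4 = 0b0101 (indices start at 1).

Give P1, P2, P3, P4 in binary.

CBC decryption: P_i = D(K, C_i) ⊕ C_{i−1}, with C_{0} = IV.
P1: D(K, 0b0001) = 0b0011; 0b0011 ⊕ 0b1011 = 0b1000.
P2: D(K, 0b1110) = 0b1100; 0b1100 ⊕ 0b0001 = 0b1101.
P3: D(K, 0b1000) = 0b1010; 0b1010 ⊕ 0b1110 = 0b0100.
P4: D(K, 0b0101) = 0b0111; 0b0111 ⊕ 0b1000 = 0b1111.

P1 = 0b1000, P2 = 0b1101, P3 = 0b0100, P4 = 0b1111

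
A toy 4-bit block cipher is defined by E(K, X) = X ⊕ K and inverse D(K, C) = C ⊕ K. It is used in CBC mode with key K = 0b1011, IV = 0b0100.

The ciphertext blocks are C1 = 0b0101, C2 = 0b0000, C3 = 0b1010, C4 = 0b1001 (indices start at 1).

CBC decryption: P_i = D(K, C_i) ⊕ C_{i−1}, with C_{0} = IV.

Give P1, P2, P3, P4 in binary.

P1 = 0b1010, P2 = 0b1110, P3 = 0b0001, P4 = 0b1000

P1: D(K, 0b0101) = 0b1110; 0b1110 ⊕ 0b0100 = 0b1010.
P2: D(K, 0b0000) = 0b1011; 0b1011 ⊕ 0b0101 = 0b1110.
P3: D(K, 0b1010) = 0b0001; 0b0001 ⊕ 0b0000 = 0b0001.
P4: D(K, 0b1001) = 0b0010; 0b0010 ⊕ 0b1010 = 0b1000.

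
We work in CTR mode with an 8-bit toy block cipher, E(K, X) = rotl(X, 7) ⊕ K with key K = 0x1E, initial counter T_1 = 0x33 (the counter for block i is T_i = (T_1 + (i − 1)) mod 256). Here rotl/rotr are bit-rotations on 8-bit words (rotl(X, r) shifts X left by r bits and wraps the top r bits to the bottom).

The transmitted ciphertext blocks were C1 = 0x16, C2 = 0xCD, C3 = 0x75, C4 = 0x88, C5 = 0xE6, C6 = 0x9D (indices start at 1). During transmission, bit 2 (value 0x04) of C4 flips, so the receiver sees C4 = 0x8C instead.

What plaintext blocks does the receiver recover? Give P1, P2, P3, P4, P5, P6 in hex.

P1 = 0x91, P2 = 0xC9, P3 = 0xF1, P4 = 0x89, P5 = 0x63, P6 = 0x9F

CTR decryption: S_i = E(K, T_i) where T_i is the counter for block i; P_i = C_i ⊕ S_i.
Only C4 changed, to 0x8C. In CTR, a change in C_i flips the same bit in P_i only; the keystream is unaffected. Decrypting the received ciphertext:
P1: T = 0x33, S = E(K, T) = 0x87; 0x16 ⊕ 0x87 = 0x91.
P2: T = 0x34, S = E(K, T) = 0x04; 0xCD ⊕ 0x04 = 0xC9.
P3: T = 0x35, S = E(K, T) = 0x84; 0x75 ⊕ 0x84 = 0xF1.
P4: T = 0x36, S = E(K, T) = 0x05; 0x8C ⊕ 0x05 = 0x89.
P5: T = 0x37, S = E(K, T) = 0x85; 0xE6 ⊕ 0x85 = 0x63.
P6: T = 0x38, S = E(K, T) = 0x02; 0x9D ⊕ 0x02 = 0x9F.
Blocks that differ from the original plaintext: P4.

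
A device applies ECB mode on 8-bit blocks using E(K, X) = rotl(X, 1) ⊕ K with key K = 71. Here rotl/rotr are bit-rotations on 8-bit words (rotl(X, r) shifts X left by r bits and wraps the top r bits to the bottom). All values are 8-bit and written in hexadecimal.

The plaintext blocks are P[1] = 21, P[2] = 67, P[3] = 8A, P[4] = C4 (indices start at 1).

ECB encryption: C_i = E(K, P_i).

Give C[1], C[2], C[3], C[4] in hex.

C[1]: E(K, 21) = 33.
C[2]: E(K, 67) = BF.
C[3]: E(K, 8A) = 64.
C[4]: E(K, C4) = F8.

C[1] = 33, C[2] = BF, C[3] = 64, C[4] = F8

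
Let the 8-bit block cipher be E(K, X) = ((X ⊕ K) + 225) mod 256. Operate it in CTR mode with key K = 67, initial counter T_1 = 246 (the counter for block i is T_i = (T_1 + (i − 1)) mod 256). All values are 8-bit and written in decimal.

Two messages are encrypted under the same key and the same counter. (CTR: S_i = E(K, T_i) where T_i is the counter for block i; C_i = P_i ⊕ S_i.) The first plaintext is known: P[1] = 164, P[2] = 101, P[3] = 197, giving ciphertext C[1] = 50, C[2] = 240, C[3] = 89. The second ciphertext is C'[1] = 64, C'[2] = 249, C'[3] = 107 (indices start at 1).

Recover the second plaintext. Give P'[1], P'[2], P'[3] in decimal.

P'[1] = 214, P'[2] = 108, P'[3] = 247

In CTR with a reused counter, both messages share the same keystream S_i, so C_i ⊕ C'_i = P_i ⊕ P'_i and thus P'_i = P_i ⊕ C_i ⊕ C'_i.
P'[1]: 164 ⊕ 50 ⊕ 64 = 214.
P'[2]: 101 ⊕ 240 ⊕ 249 = 108.
P'[3]: 197 ⊕ 89 ⊕ 107 = 247.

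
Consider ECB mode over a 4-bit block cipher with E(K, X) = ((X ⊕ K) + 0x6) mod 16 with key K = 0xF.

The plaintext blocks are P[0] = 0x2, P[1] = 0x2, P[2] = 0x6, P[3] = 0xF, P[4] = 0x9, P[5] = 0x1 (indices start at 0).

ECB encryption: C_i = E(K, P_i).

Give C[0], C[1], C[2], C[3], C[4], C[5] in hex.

C[0]: E(K, 0x2) = 0x3.
C[1]: E(K, 0x2) = 0x3.
C[2]: E(K, 0x6) = 0xF.
C[3]: E(K, 0xF) = 0x6.
C[4]: E(K, 0x9) = 0xC.
C[5]: E(K, 0x1) = 0x4.

C[0] = 0x3, C[1] = 0x3, C[2] = 0xF, C[3] = 0x6, C[4] = 0xC, C[5] = 0x4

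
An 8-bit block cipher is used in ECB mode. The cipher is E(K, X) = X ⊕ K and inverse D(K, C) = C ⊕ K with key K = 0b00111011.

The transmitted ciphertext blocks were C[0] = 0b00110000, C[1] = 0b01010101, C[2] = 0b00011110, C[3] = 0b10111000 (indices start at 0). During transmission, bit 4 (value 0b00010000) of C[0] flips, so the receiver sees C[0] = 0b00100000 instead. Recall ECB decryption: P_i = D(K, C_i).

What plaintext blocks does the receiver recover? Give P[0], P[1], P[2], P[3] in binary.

P[0] = 0b00011011, P[1] = 0b01101110, P[2] = 0b00100101, P[3] = 0b10000011

Only C[0] changed, to 0b00100000. In ECB, a change in C_i affects only P_i. Decrypting the received ciphertext:
P[0]: D(K, 0b00100000) = 0b00011011.
P[1]: D(K, 0b01010101) = 0b01101110.
P[2]: D(K, 0b00011110) = 0b00100101.
P[3]: D(K, 0b10111000) = 0b10000011.
Blocks that differ from the original plaintext: P[0].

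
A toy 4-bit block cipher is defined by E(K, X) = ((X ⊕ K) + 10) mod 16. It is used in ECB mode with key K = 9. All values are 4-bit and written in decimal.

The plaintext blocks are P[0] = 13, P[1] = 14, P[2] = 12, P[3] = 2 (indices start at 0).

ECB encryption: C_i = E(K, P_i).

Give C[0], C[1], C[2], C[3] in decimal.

C[0] = 14, C[1] = 1, C[2] = 15, C[3] = 5

C[0]: E(K, 13) = 14.
C[1]: E(K, 14) = 1.
C[2]: E(K, 12) = 15.
C[3]: E(K, 2) = 5.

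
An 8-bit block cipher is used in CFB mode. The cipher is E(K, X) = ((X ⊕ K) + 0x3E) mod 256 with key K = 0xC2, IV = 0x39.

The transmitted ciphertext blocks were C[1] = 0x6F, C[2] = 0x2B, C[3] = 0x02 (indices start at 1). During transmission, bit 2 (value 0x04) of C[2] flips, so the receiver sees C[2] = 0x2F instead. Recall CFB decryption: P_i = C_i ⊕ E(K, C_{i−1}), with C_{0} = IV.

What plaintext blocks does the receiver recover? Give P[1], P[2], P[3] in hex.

P[1] = 0x56, P[2] = 0xC4, P[3] = 0x29

Only C[2] changed, to 0x2F. In CFB, a change in C_i flips the same bit in P_i and garbles P_{i+1}. Decrypting the received ciphertext:
P[1]: E(K, 0x39) = 0x39; 0x6F ⊕ 0x39 = 0x56.
P[2]: E(K, 0x6F) = 0xEB; 0x2F ⊕ 0xEB = 0xC4.
P[3]: E(K, 0x2F) = 0x2B; 0x02 ⊕ 0x2B = 0x29.
Blocks that differ from the original plaintext: P[2], P[3].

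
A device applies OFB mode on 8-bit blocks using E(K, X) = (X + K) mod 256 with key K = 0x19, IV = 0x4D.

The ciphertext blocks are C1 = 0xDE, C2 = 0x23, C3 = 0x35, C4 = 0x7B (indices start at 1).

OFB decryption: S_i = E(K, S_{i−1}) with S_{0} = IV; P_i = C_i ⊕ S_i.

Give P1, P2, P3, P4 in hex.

P1 = 0xB8, P2 = 0x5C, P3 = 0xAD, P4 = 0xCA

P1: S = E(K, 0x4D) = 0x66; 0xDE ⊕ 0x66 = 0xB8.
P2: S = E(K, 0x66) = 0x7F; 0x23 ⊕ 0x7F = 0x5C.
P3: S = E(K, 0x7F) = 0x98; 0x35 ⊕ 0x98 = 0xAD.
P4: S = E(K, 0x98) = 0xB1; 0x7B ⊕ 0xB1 = 0xCA.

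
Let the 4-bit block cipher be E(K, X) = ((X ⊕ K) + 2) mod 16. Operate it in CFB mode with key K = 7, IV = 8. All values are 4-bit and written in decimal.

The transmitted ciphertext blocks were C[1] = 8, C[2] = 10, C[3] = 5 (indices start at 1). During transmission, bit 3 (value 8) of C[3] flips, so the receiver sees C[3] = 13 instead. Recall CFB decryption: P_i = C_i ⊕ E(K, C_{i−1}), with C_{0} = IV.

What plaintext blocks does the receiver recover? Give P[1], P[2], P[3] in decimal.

Only C[3] changed, to 13. In CFB, a change in C_i flips the same bit in P_i and garbles P_{i+1}. Decrypting the received ciphertext:
P[1]: E(K, 8) = 1; 8 ⊕ 1 = 9.
P[2]: E(K, 8) = 1; 10 ⊕ 1 = 11.
P[3]: E(K, 10) = 15; 13 ⊕ 15 = 2.
Blocks that differ from the original plaintext: P[3].

P[1] = 9, P[2] = 11, P[3] = 2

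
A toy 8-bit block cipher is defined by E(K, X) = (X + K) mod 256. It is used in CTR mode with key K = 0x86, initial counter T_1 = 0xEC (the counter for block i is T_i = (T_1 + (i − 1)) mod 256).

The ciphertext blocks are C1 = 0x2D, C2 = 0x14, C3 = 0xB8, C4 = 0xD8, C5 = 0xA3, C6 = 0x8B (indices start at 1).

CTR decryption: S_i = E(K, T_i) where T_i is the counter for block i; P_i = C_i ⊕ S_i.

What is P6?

P6: T = 0xF1, S = E(K, T) = 0x77; 0x8B ⊕ 0x77 = 0xFC.

P6 = 0xFC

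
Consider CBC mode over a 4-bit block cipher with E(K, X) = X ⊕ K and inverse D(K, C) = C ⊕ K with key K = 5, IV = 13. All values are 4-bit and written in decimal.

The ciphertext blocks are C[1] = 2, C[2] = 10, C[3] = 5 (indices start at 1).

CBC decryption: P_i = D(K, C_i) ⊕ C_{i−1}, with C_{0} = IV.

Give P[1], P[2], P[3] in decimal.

P[1]: D(K, 2) = 7; 7 ⊕ 13 = 10.
P[2]: D(K, 10) = 15; 15 ⊕ 2 = 13.
P[3]: D(K, 5) = 0; 0 ⊕ 10 = 10.

P[1] = 10, P[2] = 13, P[3] = 10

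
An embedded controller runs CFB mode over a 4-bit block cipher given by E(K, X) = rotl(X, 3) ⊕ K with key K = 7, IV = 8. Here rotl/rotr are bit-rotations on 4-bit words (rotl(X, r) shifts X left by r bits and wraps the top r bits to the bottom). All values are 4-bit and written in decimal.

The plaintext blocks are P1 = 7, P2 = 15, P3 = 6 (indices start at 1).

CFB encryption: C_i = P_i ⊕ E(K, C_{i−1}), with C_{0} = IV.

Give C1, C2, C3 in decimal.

C1 = 4, C2 = 10, C3 = 4

C1: E(K, 8) = 3; 7 ⊕ 3 = 4.
C2: E(K, 4) = 5; 15 ⊕ 5 = 10.
C3: E(K, 10) = 2; 6 ⊕ 2 = 4.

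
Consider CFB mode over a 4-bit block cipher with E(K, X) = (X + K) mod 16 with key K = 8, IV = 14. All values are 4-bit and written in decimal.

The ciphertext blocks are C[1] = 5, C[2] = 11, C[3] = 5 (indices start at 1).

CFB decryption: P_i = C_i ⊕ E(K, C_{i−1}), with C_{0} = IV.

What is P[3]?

P[3] = 6

P[3]: E(K, 11) = 3; 5 ⊕ 3 = 6.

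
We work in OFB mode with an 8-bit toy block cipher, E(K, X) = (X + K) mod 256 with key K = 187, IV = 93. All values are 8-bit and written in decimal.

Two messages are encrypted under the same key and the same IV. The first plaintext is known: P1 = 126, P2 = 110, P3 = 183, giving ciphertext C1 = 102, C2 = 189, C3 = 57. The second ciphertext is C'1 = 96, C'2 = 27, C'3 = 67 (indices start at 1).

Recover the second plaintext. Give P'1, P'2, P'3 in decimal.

In OFB with a reused IV, both messages share the same keystream S_i, so C_i ⊕ C'_i = P_i ⊕ P'_i and thus P'_i = P_i ⊕ C_i ⊕ C'_i.
P'1: 126 ⊕ 102 ⊕ 96 = 120.
P'2: 110 ⊕ 189 ⊕ 27 = 200.
P'3: 183 ⊕ 57 ⊕ 67 = 205.

P'1 = 120, P'2 = 200, P'3 = 205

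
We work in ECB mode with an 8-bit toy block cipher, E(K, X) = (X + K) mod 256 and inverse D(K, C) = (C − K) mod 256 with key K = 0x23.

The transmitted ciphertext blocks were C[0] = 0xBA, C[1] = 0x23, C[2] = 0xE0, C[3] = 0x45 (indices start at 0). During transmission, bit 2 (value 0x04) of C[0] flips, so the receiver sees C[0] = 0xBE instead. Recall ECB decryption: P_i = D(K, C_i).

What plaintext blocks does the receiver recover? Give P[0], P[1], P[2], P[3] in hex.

P[0] = 0x9B, P[1] = 0x00, P[2] = 0xBD, P[3] = 0x22

Only C[0] changed, to 0xBE. In ECB, a change in C_i affects only P_i. Decrypting the received ciphertext:
P[0]: D(K, 0xBE) = 0x9B.
P[1]: D(K, 0x23) = 0x00.
P[2]: D(K, 0xE0) = 0xBD.
P[3]: D(K, 0x45) = 0x22.
Blocks that differ from the original plaintext: P[0].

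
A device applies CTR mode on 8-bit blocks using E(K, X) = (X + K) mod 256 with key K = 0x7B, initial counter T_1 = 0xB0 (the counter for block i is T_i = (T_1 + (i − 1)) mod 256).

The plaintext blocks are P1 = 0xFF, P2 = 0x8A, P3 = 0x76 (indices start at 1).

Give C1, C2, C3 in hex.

CTR encryption: S_i = E(K, T_i) where T_i is the counter for block i; C_i = P_i ⊕ S_i.
C1: T = 0xB0, S = E(K, T) = 0x2B; 0xFF ⊕ 0x2B = 0xD4.
C2: T = 0xB1, S = E(K, T) = 0x2C; 0x8A ⊕ 0x2C = 0xA6.
C3: T = 0xB2, S = E(K, T) = 0x2D; 0x76 ⊕ 0x2D = 0x5B.

C1 = 0xD4, C2 = 0xA6, C3 = 0x5B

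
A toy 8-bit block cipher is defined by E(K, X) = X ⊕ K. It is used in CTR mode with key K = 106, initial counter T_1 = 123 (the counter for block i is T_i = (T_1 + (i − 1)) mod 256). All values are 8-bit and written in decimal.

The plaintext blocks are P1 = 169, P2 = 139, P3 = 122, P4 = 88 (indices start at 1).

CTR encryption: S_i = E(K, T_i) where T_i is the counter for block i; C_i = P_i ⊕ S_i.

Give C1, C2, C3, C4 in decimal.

C1 = 184, C2 = 157, C3 = 109, C4 = 76

C1: T = 123, S = E(K, T) = 17; 169 ⊕ 17 = 184.
C2: T = 124, S = E(K, T) = 22; 139 ⊕ 22 = 157.
C3: T = 125, S = E(K, T) = 23; 122 ⊕ 23 = 109.
C4: T = 126, S = E(K, T) = 20; 88 ⊕ 20 = 76.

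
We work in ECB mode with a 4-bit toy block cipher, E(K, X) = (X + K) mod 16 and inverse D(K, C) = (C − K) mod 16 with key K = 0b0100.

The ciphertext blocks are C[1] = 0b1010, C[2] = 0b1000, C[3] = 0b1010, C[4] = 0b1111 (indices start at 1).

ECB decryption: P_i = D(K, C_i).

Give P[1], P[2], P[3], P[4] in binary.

P[1]: D(K, 0b1010) = 0b0110.
P[2]: D(K, 0b1000) = 0b0100.
P[3]: D(K, 0b1010) = 0b0110.
P[4]: D(K, 0b1111) = 0b1011.

P[1] = 0b0110, P[2] = 0b0100, P[3] = 0b0110, P[4] = 0b1011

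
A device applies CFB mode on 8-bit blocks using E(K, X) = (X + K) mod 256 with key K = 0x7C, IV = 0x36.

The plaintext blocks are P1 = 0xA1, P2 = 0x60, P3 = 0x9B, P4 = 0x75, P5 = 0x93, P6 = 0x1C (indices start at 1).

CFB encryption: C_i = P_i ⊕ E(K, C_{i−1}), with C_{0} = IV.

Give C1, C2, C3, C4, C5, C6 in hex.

C1 = 0x13, C2 = 0xEF, C3 = 0xF0, C4 = 0x19, C5 = 0x06, C6 = 0x9E

C1: E(K, 0x36) = 0xB2; 0xA1 ⊕ 0xB2 = 0x13.
C2: E(K, 0x13) = 0x8F; 0x60 ⊕ 0x8F = 0xEF.
C3: E(K, 0xEF) = 0x6B; 0x9B ⊕ 0x6B = 0xF0.
C4: E(K, 0xF0) = 0x6C; 0x75 ⊕ 0x6C = 0x19.
C5: E(K, 0x19) = 0x95; 0x93 ⊕ 0x95 = 0x06.
C6: E(K, 0x06) = 0x82; 0x1C ⊕ 0x82 = 0x9E.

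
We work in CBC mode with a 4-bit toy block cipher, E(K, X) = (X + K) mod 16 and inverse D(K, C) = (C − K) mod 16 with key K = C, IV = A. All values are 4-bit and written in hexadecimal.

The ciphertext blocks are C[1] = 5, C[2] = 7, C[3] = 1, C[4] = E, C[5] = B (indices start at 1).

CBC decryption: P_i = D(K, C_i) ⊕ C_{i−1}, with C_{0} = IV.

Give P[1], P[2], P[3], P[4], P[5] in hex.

P[1] = 3, P[2] = E, P[3] = 2, P[4] = 3, P[5] = 1

P[1]: D(K, 5) = 9; 9 ⊕ A = 3.
P[2]: D(K, 7) = B; B ⊕ 5 = E.
P[3]: D(K, 1) = 5; 5 ⊕ 7 = 2.
P[4]: D(K, E) = 2; 2 ⊕ 1 = 3.
P[5]: D(K, B) = F; F ⊕ E = 1.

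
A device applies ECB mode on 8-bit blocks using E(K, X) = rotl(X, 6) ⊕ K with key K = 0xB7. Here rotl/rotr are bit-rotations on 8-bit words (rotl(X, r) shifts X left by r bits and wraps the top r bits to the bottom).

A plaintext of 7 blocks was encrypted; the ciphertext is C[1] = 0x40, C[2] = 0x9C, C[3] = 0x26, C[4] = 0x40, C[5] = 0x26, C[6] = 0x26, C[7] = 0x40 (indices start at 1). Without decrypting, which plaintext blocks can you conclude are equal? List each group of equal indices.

ECB encrypts each block independently with the same key, so equal ciphertext blocks imply equal plaintext blocks.
C[1] = C[4] = C[7] = 0x40, so P[1] = P[4] = P[7].
C[3] = C[5] = C[6] = 0x26, so P[3] = P[5] = P[6].

P[1] = P[4] = P[7]; P[3] = P[5] = P[6]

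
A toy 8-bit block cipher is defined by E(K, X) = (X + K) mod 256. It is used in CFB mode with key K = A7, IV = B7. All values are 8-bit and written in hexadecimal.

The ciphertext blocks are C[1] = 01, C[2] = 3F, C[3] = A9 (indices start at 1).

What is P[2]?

P[2] = 97

CFB decryption: P_i = C_i ⊕ E(K, C_{i−1}), with C_{0} = IV.
P[2]: E(K, 01) = A8; 3F ⊕ A8 = 97.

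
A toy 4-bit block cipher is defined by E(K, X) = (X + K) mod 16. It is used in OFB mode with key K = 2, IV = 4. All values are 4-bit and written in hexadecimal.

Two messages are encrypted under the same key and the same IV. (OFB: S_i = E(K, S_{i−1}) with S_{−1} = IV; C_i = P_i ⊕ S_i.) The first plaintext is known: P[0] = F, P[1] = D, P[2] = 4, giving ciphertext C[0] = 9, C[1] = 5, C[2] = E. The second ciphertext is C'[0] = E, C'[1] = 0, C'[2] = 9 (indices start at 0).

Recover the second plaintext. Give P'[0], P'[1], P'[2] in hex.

P'[0] = 8, P'[1] = 8, P'[2] = 3

In OFB with a reused IV, both messages share the same keystream S_i, so C_i ⊕ C'_i = P_i ⊕ P'_i and thus P'_i = P_i ⊕ C_i ⊕ C'_i.
P'[0]: F ⊕ 9 ⊕ E = 8.
P'[1]: D ⊕ 5 ⊕ 0 = 8.
P'[2]: 4 ⊕ E ⊕ 9 = 3.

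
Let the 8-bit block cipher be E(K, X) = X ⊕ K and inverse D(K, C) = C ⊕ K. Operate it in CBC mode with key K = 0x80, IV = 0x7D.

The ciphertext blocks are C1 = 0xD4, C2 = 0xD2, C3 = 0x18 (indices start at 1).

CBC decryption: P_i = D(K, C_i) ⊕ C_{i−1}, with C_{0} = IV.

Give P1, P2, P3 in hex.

P1 = 0x29, P2 = 0x86, P3 = 0x4A

P1: D(K, 0xD4) = 0x54; 0x54 ⊕ 0x7D = 0x29.
P2: D(K, 0xD2) = 0x52; 0x52 ⊕ 0xD4 = 0x86.
P3: D(K, 0x18) = 0x98; 0x98 ⊕ 0xD2 = 0x4A.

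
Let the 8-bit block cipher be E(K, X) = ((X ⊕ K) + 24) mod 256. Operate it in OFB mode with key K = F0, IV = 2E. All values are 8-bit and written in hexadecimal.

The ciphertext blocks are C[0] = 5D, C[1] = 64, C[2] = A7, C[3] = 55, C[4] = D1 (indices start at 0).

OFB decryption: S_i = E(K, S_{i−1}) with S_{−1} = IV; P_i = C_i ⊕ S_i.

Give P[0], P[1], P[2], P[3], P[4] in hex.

P[0]: S = E(K, 2E) = 02; 5D ⊕ 02 = 5F.
P[1]: S = E(K, 02) = 16; 64 ⊕ 16 = 72.
P[2]: S = E(K, 16) = 0A; A7 ⊕ 0A = AD.
P[3]: S = E(K, 0A) = 1E; 55 ⊕ 1E = 4B.
P[4]: S = E(K, 1E) = 12; D1 ⊕ 12 = C3.

P[0] = 5F, P[1] = 72, P[2] = AD, P[3] = 4B, P[4] = C3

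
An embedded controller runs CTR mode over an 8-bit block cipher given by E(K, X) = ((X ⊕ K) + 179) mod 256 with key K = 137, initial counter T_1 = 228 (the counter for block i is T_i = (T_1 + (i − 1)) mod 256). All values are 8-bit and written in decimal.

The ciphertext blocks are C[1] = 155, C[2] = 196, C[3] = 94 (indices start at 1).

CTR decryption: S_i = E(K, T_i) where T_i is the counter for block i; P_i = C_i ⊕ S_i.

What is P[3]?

P[3] = 124

P[3]: T = 230, S = E(K, T) = 34; 94 ⊕ 34 = 124.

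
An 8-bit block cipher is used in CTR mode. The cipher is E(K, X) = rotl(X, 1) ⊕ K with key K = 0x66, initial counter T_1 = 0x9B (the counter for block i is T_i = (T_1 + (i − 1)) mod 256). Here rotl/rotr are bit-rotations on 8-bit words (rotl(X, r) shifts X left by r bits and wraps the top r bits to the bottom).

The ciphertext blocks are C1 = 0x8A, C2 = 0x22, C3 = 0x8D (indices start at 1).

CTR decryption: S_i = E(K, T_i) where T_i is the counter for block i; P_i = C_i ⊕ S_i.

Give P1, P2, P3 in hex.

P1 = 0xDB, P2 = 0x7D, P3 = 0xD0

P1: T = 0x9B, S = E(K, T) = 0x51; 0x8A ⊕ 0x51 = 0xDB.
P2: T = 0x9C, S = E(K, T) = 0x5F; 0x22 ⊕ 0x5F = 0x7D.
P3: T = 0x9D, S = E(K, T) = 0x5D; 0x8D ⊕ 0x5D = 0xD0.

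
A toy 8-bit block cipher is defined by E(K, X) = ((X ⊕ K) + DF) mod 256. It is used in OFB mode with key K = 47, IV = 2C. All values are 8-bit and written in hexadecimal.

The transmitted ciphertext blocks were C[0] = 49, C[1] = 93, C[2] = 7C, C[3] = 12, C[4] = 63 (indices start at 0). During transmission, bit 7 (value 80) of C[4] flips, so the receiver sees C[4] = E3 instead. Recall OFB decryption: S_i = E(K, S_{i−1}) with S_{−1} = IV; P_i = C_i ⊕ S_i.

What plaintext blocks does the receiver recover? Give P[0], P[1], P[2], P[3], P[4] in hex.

Only C[4] changed, to E3. In OFB, a change in C_i flips the same bit in P_i only; the keystream is unaffected. Decrypting the received ciphertext:
P[0]: S = E(K, 2C) = 4A; 49 ⊕ 4A = 03.
P[1]: S = E(K, 4A) = EC; 93 ⊕ EC = 7F.
P[2]: S = E(K, EC) = 8A; 7C ⊕ 8A = F6.
P[3]: S = E(K, 8A) = AC; 12 ⊕ AC = BE.
P[4]: S = E(K, AC) = CA; E3 ⊕ CA = 29.
Blocks that differ from the original plaintext: P[4].

P[0] = 03, P[1] = 7F, P[2] = F6, P[3] = BE, P[4] = 29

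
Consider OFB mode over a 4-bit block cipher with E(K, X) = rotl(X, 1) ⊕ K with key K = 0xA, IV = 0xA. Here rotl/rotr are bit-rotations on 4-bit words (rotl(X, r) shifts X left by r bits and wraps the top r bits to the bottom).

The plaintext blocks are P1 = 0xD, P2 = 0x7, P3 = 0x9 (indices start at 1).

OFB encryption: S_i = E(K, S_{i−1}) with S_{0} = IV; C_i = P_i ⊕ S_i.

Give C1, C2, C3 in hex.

C1: S = E(K, 0xA) = 0xF; 0xD ⊕ 0xF = 0x2.
C2: S = E(K, 0xF) = 0x5; 0x7 ⊕ 0x5 = 0x2.
C3: S = E(K, 0x5) = 0x0; 0x9 ⊕ 0x0 = 0x9.

C1 = 0x2, C2 = 0x2, C3 = 0x9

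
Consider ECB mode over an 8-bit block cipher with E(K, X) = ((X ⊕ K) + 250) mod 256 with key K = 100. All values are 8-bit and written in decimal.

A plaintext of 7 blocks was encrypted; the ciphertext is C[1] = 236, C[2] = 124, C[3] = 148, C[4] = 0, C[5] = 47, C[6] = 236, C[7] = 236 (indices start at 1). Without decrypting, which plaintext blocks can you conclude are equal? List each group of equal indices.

ECB encrypts each block independently with the same key, so equal ciphertext blocks imply equal plaintext blocks.
C[1] = C[6] = C[7] = 236, so P[1] = P[6] = P[7].

P[1] = P[6] = P[7]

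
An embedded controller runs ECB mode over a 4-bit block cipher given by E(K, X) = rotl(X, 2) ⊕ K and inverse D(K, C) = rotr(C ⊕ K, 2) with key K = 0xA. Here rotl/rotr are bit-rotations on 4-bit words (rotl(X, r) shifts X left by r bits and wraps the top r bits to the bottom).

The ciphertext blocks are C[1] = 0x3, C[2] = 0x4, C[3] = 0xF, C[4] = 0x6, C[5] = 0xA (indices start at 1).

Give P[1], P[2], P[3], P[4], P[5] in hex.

P[1] = 0x6, P[2] = 0xB, P[3] = 0x5, P[4] = 0x3, P[5] = 0x0

ECB decryption: P_i = D(K, C_i).
P[1]: D(K, 0x3) = 0x6.
P[2]: D(K, 0x4) = 0xB.
P[3]: D(K, 0xF) = 0x5.
P[4]: D(K, 0x6) = 0x3.
P[5]: D(K, 0xA) = 0x0.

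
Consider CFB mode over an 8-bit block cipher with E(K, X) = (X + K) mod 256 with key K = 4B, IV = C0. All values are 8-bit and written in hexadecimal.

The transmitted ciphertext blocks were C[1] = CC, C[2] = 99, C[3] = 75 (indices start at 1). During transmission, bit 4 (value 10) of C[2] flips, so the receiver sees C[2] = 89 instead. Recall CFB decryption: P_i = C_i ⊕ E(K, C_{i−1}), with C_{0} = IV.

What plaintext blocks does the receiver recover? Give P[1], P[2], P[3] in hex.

Only C[2] changed, to 89. In CFB, a change in C_i flips the same bit in P_i and garbles P_{i+1}. Decrypting the received ciphertext:
P[1]: E(K, C0) = 0B; CC ⊕ 0B = C7.
P[2]: E(K, CC) = 17; 89 ⊕ 17 = 9E.
P[3]: E(K, 89) = D4; 75 ⊕ D4 = A1.
Blocks that differ from the original plaintext: P[2], P[3].

P[1] = C7, P[2] = 9E, P[3] = A1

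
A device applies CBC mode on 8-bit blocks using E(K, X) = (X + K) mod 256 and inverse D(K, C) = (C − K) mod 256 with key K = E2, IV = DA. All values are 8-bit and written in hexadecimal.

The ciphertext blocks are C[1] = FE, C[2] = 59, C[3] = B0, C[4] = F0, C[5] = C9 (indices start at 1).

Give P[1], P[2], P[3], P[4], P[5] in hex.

P[1] = C6, P[2] = 89, P[3] = 97, P[4] = BE, P[5] = 17

CBC decryption: P_i = D(K, C_i) ⊕ C_{i−1}, with C_{0} = IV.
P[1]: D(K, FE) = 1C; 1C ⊕ DA = C6.
P[2]: D(K, 59) = 77; 77 ⊕ FE = 89.
P[3]: D(K, B0) = CE; CE ⊕ 59 = 97.
P[4]: D(K, F0) = 0E; 0E ⊕ B0 = BE.
P[5]: D(K, C9) = E7; E7 ⊕ F0 = 17.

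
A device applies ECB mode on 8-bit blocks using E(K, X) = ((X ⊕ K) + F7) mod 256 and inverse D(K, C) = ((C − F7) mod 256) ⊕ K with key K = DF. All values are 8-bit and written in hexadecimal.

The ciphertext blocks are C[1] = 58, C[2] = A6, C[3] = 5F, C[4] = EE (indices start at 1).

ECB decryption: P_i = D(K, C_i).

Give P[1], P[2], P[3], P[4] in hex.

P[1] = BE, P[2] = 70, P[3] = B7, P[4] = 28

P[1]: D(K, 58) = BE.
P[2]: D(K, A6) = 70.
P[3]: D(K, 5F) = B7.
P[4]: D(K, EE) = 28.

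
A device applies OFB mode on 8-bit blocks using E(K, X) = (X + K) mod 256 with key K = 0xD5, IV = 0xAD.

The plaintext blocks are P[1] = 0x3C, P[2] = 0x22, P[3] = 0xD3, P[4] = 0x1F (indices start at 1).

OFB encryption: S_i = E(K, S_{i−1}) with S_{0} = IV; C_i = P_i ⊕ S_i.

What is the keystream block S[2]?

0x57

C[1]: S = E(K, 0xAD) = 0x82; 0x3C ⊕ 0x82 = 0xBE.
C[2]: S = E(K, 0x82) = 0x57; 0x22 ⊕ 0x57 = 0x75.
So S[2] = 0x57.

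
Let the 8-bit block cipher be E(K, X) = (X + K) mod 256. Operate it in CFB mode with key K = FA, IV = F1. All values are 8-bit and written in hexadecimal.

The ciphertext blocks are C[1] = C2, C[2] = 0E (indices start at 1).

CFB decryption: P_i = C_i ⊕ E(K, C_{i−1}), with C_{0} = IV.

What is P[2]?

P[2] = B2

P[2]: E(K, C2) = BC; 0E ⊕ BC = B2.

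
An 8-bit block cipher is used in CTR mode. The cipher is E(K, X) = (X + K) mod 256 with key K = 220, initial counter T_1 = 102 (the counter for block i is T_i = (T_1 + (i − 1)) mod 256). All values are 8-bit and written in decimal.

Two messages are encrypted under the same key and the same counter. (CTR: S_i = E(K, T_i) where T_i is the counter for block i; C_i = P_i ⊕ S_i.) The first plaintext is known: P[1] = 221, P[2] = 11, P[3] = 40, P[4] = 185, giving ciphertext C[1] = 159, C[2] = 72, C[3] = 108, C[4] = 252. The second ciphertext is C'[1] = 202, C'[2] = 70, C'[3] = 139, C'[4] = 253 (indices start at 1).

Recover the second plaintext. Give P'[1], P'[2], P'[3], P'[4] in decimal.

P'[1] = 136, P'[2] = 5, P'[3] = 207, P'[4] = 184

In CTR with a reused counter, both messages share the same keystream S_i, so C_i ⊕ C'_i = P_i ⊕ P'_i and thus P'_i = P_i ⊕ C_i ⊕ C'_i.
P'[1]: 221 ⊕ 159 ⊕ 202 = 136.
P'[2]: 11 ⊕ 72 ⊕ 70 = 5.
P'[3]: 40 ⊕ 108 ⊕ 139 = 207.
P'[4]: 185 ⊕ 252 ⊕ 253 = 184.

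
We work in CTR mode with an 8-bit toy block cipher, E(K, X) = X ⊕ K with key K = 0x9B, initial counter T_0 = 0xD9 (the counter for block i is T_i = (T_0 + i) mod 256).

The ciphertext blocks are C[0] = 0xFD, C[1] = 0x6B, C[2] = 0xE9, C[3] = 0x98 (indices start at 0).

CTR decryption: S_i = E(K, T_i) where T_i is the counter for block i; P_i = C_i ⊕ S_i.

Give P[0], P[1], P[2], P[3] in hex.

P[0]: T = 0xD9, S = E(K, T) = 0x42; 0xFD ⊕ 0x42 = 0xBF.
P[1]: T = 0xDA, S = E(K, T) = 0x41; 0x6B ⊕ 0x41 = 0x2A.
P[2]: T = 0xDB, S = E(K, T) = 0x40; 0xE9 ⊕ 0x40 = 0xA9.
P[3]: T = 0xDC, S = E(K, T) = 0x47; 0x98 ⊕ 0x47 = 0xDF.

P[0] = 0xBF, P[1] = 0x2A, P[2] = 0xA9, P[3] = 0xDF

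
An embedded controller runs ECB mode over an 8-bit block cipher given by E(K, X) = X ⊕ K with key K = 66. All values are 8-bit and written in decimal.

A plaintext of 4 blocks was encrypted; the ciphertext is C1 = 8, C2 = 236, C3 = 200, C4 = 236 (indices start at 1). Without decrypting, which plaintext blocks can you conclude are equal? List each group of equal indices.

ECB encrypts each block independently with the same key, so equal ciphertext blocks imply equal plaintext blocks.
C2 = C4 = 236, so P2 = P4.

P2 = P4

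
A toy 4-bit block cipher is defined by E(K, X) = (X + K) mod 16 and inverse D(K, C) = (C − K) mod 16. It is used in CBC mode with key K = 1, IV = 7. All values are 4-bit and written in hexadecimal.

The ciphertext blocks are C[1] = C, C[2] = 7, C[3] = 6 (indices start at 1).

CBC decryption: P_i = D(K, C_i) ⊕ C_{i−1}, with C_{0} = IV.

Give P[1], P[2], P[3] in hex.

P[1]: D(K, C) = B; B ⊕ 7 = C.
P[2]: D(K, 7) = 6; 6 ⊕ C = A.
P[3]: D(K, 6) = 5; 5 ⊕ 7 = 2.

P[1] = C, P[2] = A, P[3] = 2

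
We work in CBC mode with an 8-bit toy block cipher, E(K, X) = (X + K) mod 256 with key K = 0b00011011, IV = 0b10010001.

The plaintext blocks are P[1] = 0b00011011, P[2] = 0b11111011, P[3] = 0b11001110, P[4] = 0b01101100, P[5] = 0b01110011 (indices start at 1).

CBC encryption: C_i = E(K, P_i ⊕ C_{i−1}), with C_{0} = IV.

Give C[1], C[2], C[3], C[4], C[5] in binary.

C[1] = 0b10100101, C[2] = 0b01111001, C[3] = 0b11010010, C[4] = 0b11011001, C[5] = 0b11000101

C[1]: P[1] ⊕ 0b10010001 = 0b10001010; E(K, 0b10001010) = 0b10100101.
C[2]: P[2] ⊕ 0b10100101 = 0b01011110; E(K, 0b01011110) = 0b01111001.
C[3]: P[3] ⊕ 0b01111001 = 0b10110111; E(K, 0b10110111) = 0b11010010.
C[4]: P[4] ⊕ 0b11010010 = 0b10111110; E(K, 0b10111110) = 0b11011001.
C[5]: P[5] ⊕ 0b11011001 = 0b10101010; E(K, 0b10101010) = 0b11000101.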